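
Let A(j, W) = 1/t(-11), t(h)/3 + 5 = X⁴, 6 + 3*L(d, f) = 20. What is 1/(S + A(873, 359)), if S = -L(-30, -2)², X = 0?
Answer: -45/983 ≈ -0.045778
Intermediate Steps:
L(d, f) = 14/3 (L(d, f) = -2 + (⅓)*20 = -2 + 20/3 = 14/3)
t(h) = -15 (t(h) = -15 + 3*0⁴ = -15 + 3*0 = -15 + 0 = -15)
A(j, W) = -1/15 (A(j, W) = 1/(-15) = -1/15)
S = -196/9 (S = -(14/3)² = -1*196/9 = -196/9 ≈ -21.778)
1/(S + A(873, 359)) = 1/(-196/9 - 1/15) = 1/(-983/45) = -45/983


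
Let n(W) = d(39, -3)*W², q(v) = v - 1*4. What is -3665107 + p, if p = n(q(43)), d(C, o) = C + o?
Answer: -3610351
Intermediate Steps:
q(v) = -4 + v (q(v) = v - 4 = -4 + v)
n(W) = 36*W² (n(W) = (39 - 3)*W² = 36*W²)
p = 54756 (p = 36*(-4 + 43)² = 36*39² = 36*1521 = 54756)
-3665107 + p = -3665107 + 54756 = -3610351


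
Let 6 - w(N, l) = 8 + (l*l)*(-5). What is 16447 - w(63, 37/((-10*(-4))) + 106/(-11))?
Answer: 622213391/38720 ≈ 16070.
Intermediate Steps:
w(N, l) = -2 + 5*l² (w(N, l) = 6 - (8 + (l*l)*(-5)) = 6 - (8 + l²*(-5)) = 6 - (8 - 5*l²) = 6 + (-8 + 5*l²) = -2 + 5*l²)
16447 - w(63, 37/((-10*(-4))) + 106/(-11)) = 16447 - (-2 + 5*(37/((-10*(-4))) + 106/(-11))²) = 16447 - (-2 + 5*(37/40 + 106*(-1/11))²) = 16447 - (-2 + 5*(37*(1/40) - 106/11)²) = 16447 - (-2 + 5*(37/40 - 106/11)²) = 16447 - (-2 + 5*(-3833/440)²) = 16447 - (-2 + 5*(14691889/193600)) = 16447 - (-2 + 14691889/38720) = 16447 - 1*14614449/38720 = 16447 - 14614449/38720 = 622213391/38720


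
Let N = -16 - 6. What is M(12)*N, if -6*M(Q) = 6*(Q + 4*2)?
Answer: 440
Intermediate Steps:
N = -22
M(Q) = -8 - Q (M(Q) = -(Q + 4*2) = -(Q + 8) = -(8 + Q) = -(48 + 6*Q)/6 = -8 - Q)
M(12)*N = (-8 - 1*12)*(-22) = (-8 - 12)*(-22) = -20*(-22) = 440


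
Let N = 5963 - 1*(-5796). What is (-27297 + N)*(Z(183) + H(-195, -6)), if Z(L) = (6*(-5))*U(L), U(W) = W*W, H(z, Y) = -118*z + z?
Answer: 15256062990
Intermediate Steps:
H(z, Y) = -117*z
U(W) = W²
Z(L) = -30*L² (Z(L) = (6*(-5))*L² = -30*L²)
N = 11759 (N = 5963 + 5796 = 11759)
(-27297 + N)*(Z(183) + H(-195, -6)) = (-27297 + 11759)*(-30*183² - 117*(-195)) = -15538*(-30*33489 + 22815) = -15538*(-1004670 + 22815) = -15538*(-981855) = 15256062990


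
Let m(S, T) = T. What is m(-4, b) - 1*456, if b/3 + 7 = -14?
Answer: -519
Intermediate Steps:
b = -63 (b = -21 + 3*(-14) = -21 - 42 = -63)
m(-4, b) - 1*456 = -63 - 1*456 = -63 - 456 = -519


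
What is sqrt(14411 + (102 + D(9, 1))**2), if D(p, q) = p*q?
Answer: 2*sqrt(6683) ≈ 163.50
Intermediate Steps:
sqrt(14411 + (102 + D(9, 1))**2) = sqrt(14411 + (102 + 9*1)**2) = sqrt(14411 + (102 + 9)**2) = sqrt(14411 + 111**2) = sqrt(14411 + 12321) = sqrt(26732) = 2*sqrt(6683)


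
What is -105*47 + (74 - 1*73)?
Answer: -4934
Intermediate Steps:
-105*47 + (74 - 1*73) = -4935 + (74 - 73) = -4935 + 1 = -4934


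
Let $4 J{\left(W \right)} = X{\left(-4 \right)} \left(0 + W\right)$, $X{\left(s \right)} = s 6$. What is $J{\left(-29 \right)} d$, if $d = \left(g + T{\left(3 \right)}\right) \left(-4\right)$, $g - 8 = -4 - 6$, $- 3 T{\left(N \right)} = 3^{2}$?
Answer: $3480$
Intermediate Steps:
$T{\left(N \right)} = -3$ ($T{\left(N \right)} = - \frac{3^{2}}{3} = \left(- \frac{1}{3}\right) 9 = -3$)
$g = -2$ ($g = 8 - 10 = -2$)
$X{\left(s \right)} = 6 s$
$d = 20$ ($d = \left(-2 - 3\right) \left(-4\right) = \left(-5\right) \left(-4\right) = 20$)
$J{\left(W \right)} = - 6 W$ ($J{\left(W \right)} = \frac{6 \left(-4\right) \left(0 + W\right)}{4} = \frac{\left(-24\right) W}{4} = - 6 W$)
$J{\left(-29 \right)} d = \left(-6\right) \left(-29\right) 20 = 174 \cdot 20 = 3480$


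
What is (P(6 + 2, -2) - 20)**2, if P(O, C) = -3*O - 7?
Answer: 2601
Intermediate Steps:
P(O, C) = -7 - 3*O
(P(6 + 2, -2) - 20)**2 = ((-7 - 3*(6 + 2)) - 20)**2 = ((-7 - 3*8) - 20)**2 = ((-7 - 24) - 20)**2 = (-31 - 20)**2 = (-51)**2 = 2601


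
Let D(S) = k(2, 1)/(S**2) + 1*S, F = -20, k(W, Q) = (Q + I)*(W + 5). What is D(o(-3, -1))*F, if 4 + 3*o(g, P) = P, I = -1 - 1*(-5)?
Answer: -656/3 ≈ -218.67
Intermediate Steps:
I = 4 (I = -1 + 5 = 4)
k(W, Q) = (4 + Q)*(5 + W) (k(W, Q) = (Q + 4)*(W + 5) = (4 + Q)*(5 + W))
o(g, P) = -4/3 + P/3
D(S) = S + 35/S**2 (D(S) = (20 + 4*2 + 5*1 + 1*2)/(S**2) + 1*S = (20 + 8 + 5 + 2)/S**2 + S = 35/S**2 + S = S + 35/S**2)
D(o(-3, -1))*F = ((-4/3 + (1/3)*(-1)) + 35/(-4/3 + (1/3)*(-1))**2)*(-20) = ((-4/3 - 1/3) + 35/(-4/3 - 1/3)**2)*(-20) = (-5/3 + 35/(-5/3)**2)*(-20) = (-5/3 + 35*(9/25))*(-20) = (-5/3 + 63/5)*(-20) = (164/15)*(-20) = -656/3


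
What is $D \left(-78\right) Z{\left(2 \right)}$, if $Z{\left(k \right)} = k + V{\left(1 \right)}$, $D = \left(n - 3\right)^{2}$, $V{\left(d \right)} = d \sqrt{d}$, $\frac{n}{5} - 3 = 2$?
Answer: $-113256$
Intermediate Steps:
$n = 25$ ($n = 15 + 5 \cdot 2 = 15 + 10 = 25$)
$V{\left(d \right)} = d^{\frac{3}{2}}$
$D = 484$ ($D = \left(25 - 3\right)^{2} = 22^{2} = 484$)
$Z{\left(k \right)} = 1 + k$ ($Z{\left(k \right)} = k + 1^{\frac{3}{2}} = k + 1 = 1 + k$)
$D \left(-78\right) Z{\left(2 \right)} = 484 \left(-78\right) \left(1 + 2\right) = \left(-37752\right) 3 = -113256$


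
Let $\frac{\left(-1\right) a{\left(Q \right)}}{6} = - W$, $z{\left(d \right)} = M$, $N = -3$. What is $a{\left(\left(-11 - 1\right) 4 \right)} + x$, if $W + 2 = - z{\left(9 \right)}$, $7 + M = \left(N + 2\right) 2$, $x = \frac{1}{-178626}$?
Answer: $\frac{7502291}{178626} \approx 42.0$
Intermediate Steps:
$x = - \frac{1}{178626} \approx -5.5983 \cdot 10^{-6}$
$M = -9$ ($M = -7 + \left(-3 + 2\right) 2 = -7 - 2 = -9$)
$z{\left(d \right)} = -9$
$W = 7$ ($W = -2 - -9 = -2 + 9 = 7$)
$a{\left(Q \right)} = 42$ ($a{\left(Q \right)} = - 6 \left(\left(-1\right) 7\right) = \left(-6\right) \left(-7\right) = 42$)
$a{\left(\left(-11 - 1\right) 4 \right)} + x = 42 - \frac{1}{178626} = \frac{7502291}{178626}$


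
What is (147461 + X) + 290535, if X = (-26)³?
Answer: 420420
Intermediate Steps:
X = -17576
(147461 + X) + 290535 = (147461 - 17576) + 290535 = 129885 + 290535 = 420420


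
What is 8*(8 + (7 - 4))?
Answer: 88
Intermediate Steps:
8*(8 + (7 - 4)) = 8*(8 + 3) = 8*11 = 88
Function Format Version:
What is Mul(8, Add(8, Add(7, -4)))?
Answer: 88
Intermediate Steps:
Mul(8, Add(8, Add(7, -4))) = Mul(8, Add(8, 3)) = Mul(8, 11) = 88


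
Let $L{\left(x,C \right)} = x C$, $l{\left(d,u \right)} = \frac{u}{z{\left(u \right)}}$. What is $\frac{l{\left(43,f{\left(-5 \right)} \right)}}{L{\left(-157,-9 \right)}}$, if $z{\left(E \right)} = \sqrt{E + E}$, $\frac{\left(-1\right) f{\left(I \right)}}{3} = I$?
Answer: $\frac{\sqrt{30}}{2826} \approx 0.0019382$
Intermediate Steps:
$f{\left(I \right)} = - 3 I$
$z{\left(E \right)} = \sqrt{2} \sqrt{E}$ ($z{\left(E \right)} = \sqrt{2 E} = \sqrt{2} \sqrt{E}$)
$l{\left(d,u \right)} = \frac{\sqrt{2} \sqrt{u}}{2}$ ($l{\left(d,u \right)} = \frac{u}{\sqrt{2} \sqrt{u}} = u \frac{\sqrt{2}}{2 \sqrt{u}} = \frac{\sqrt{2} \sqrt{u}}{2}$)
$L{\left(x,C \right)} = C x$
$\frac{l{\left(43,f{\left(-5 \right)} \right)}}{L{\left(-157,-9 \right)}} = \frac{\frac{1}{2} \sqrt{2} \sqrt{\left(-3\right) \left(-5\right)}}{\left(-9\right) \left(-157\right)} = \frac{\frac{1}{2} \sqrt{2} \sqrt{15}}{1413} = \frac{\sqrt{30}}{2} \cdot \frac{1}{1413} = \frac{\sqrt{30}}{2826}$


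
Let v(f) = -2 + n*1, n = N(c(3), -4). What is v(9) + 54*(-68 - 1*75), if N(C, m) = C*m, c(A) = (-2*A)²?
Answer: -7868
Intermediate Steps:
c(A) = 4*A²
n = -144 (n = (4*3²)*(-4) = (4*9)*(-4) = 36*(-4) = -144)
v(f) = -146 (v(f) = -2 - 144*1 = -2 - 144 = -146)
v(9) + 54*(-68 - 1*75) = -146 + 54*(-68 - 1*75) = -146 + 54*(-68 - 75) = -146 + 54*(-143) = -146 - 7722 = -7868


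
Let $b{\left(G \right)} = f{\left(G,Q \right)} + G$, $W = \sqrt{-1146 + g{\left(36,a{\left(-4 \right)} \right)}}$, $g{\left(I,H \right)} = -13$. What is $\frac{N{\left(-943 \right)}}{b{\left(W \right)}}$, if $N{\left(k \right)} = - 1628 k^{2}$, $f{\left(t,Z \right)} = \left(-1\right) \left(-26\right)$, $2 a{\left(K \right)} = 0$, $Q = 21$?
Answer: $- \frac{37640131672}{1835} + \frac{1447697372 i \sqrt{1159}}{1835} \approx -2.0512 \cdot 10^{7} + 2.6859 \cdot 10^{7} i$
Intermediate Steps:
$a{\left(K \right)} = 0$ ($a{\left(K \right)} = \frac{1}{2} \cdot 0 = 0$)
$f{\left(t,Z \right)} = 26$
$W = i \sqrt{1159}$ ($W = \sqrt{-1146 - 13} = \sqrt{-1159} = i \sqrt{1159} \approx 34.044 i$)
$b{\left(G \right)} = 26 + G$
$\frac{N{\left(-943 \right)}}{b{\left(W \right)}} = \frac{\left(-1628\right) \left(-943\right)^{2}}{26 + i \sqrt{1159}} = \frac{\left(-1628\right) 889249}{26 + i \sqrt{1159}} = - \frac{1447697372}{26 + i \sqrt{1159}}$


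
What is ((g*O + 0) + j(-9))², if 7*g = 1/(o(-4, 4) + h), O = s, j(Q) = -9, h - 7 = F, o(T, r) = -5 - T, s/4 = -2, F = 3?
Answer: 330625/3969 ≈ 83.302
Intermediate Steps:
s = -8 (s = 4*(-2) = -8)
h = 10 (h = 7 + 3 = 10)
O = -8
g = 1/63 (g = 1/(7*((-5 - 1*(-4)) + 10)) = 1/(7*((-5 + 4) + 10)) = 1/(7*(-1 + 10)) = (⅐)/9 = (⅐)*(⅑) = 1/63 ≈ 0.015873)
((g*O + 0) + j(-9))² = (((1/63)*(-8) + 0) - 9)² = ((-8/63 + 0) - 9)² = (-8/63 - 9)² = (-575/63)² = 330625/3969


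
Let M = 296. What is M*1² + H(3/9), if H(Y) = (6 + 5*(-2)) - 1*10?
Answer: 282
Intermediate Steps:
H(Y) = -14 (H(Y) = (6 - 10) - 10 = -4 - 10 = -14)
M*1² + H(3/9) = 296*1² - 14 = 296*1 - 14 = 296 - 14 = 282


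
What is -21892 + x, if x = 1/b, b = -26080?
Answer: -570943361/26080 ≈ -21892.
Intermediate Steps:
x = -1/26080 (x = 1/(-26080) = -1/26080 ≈ -3.8344e-5)
-21892 + x = -21892 - 1/26080 = -570943361/26080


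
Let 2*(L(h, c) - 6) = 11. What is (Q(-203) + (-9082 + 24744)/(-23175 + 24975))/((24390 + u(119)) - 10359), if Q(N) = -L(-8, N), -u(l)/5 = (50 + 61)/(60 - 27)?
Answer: -27709/138740400 ≈ -0.00019972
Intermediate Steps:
L(h, c) = 23/2 (L(h, c) = 6 + (½)*11 = 6 + 11/2 = 23/2)
u(l) = -185/11 (u(l) = -5*(50 + 61)/(60 - 27) = -555/33 = -5*37/11 = -185/11)
Q(N) = -23/2 (Q(N) = -1*23/2 = -23/2)
(Q(-203) + (-9082 + 24744)/(-23175 + 24975))/((24390 + u(119)) - 10359) = (-23/2 + (-9082 + 24744)/(-23175 + 24975))/((24390 - 185/11) - 10359) = (-23/2 + 15662/1800)/(268105/11 - 10359) = (-23/2 + 15662*(1/1800))/(154156/11) = (-23/2 + 7831/900)*(11/154156) = -2519/900*11/154156 = -27709/138740400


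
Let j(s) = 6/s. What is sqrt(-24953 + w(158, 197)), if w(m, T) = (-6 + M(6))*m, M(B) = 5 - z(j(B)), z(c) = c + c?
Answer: I*sqrt(25427) ≈ 159.46*I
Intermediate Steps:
z(c) = 2*c
M(B) = 5 - 12/B (M(B) = 5 - 2*6/B = 5 - 12/B)
w(m, T) = -3*m (w(m, T) = (-6 + (5 - 12/6))*m = (-6 + (5 - 12*1/6))*m = (-6 + (5 - 2))*m = (-6 + 3)*m = -3*m)
sqrt(-24953 + w(158, 197)) = sqrt(-24953 - 3*158) = sqrt(-24953 - 474) = sqrt(-25427) = I*sqrt(25427)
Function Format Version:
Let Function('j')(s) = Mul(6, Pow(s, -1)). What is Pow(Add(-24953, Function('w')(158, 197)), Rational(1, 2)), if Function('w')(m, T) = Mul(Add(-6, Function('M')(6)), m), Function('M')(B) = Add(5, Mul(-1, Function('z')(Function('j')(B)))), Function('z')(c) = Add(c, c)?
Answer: Mul(I, Pow(25427, Rational(1, 2))) ≈ Mul(159.46, I)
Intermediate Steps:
Function('z')(c) = Mul(2, c)
Function('M')(B) = Add(5, Mul(-12, Pow(B, -1))) (Function('M')(B) = Add(5, Mul(-1, Mul(2, Mul(6, Pow(B, -1))))) = Add(5, Mul(-1, Mul(12, Pow(B, -1)))) = Add(5, Mul(-12, Pow(B, -1))))
Function('w')(m, T) = Mul(-3, m) (Function('w')(m, T) = Mul(Add(-6, Add(5, Mul(-12, Pow(6, -1)))), m) = Mul(Add(-6, Add(5, Mul(-12, Rational(1, 6)))), m) = Mul(Add(-6, Add(5, -2)), m) = Mul(Add(-6, 3), m) = Mul(-3, m))
Pow(Add(-24953, Function('w')(158, 197)), Rational(1, 2)) = Pow(Add(-24953, Mul(-3, 158)), Rational(1, 2)) = Pow(Add(-24953, -474), Rational(1, 2)) = Pow(-25427, Rational(1, 2)) = Mul(I, Pow(25427, Rational(1, 2)))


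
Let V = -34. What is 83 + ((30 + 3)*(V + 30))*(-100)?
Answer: 13283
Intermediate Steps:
83 + ((30 + 3)*(V + 30))*(-100) = 83 + ((30 + 3)*(-34 + 30))*(-100) = 83 + (33*(-4))*(-100) = 83 - 132*(-100) = 83 + 13200 = 13283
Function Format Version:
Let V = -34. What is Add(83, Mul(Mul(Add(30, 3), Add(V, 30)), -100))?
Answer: 13283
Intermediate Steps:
Add(83, Mul(Mul(Add(30, 3), Add(V, 30)), -100)) = Add(83, Mul(Mul(Add(30, 3), Add(-34, 30)), -100)) = Add(83, Mul(Mul(33, -4), -100)) = Add(83, Mul(-132, -100)) = Add(83, 13200) = 13283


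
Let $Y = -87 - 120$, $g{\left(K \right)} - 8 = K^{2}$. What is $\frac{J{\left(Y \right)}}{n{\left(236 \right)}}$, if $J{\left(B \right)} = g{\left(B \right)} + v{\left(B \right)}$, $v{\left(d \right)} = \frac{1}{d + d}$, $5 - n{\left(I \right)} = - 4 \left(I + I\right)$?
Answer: $\frac{17742797}{783702} \approx 22.64$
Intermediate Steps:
$n{\left(I \right)} = 5 + 8 I$ ($n{\left(I \right)} = 5 - - 4 \left(I + I\right) = 5 - - 4 \cdot 2 I = 5 - - 8 I = 5 + 8 I$)
$g{\left(K \right)} = 8 + K^{2}$
$Y = -207$
$v{\left(d \right)} = \frac{1}{2 d}$
$J{\left(B \right)} = 8 + B^{2} + \frac{1}{2 B}$ ($J{\left(B \right)} = \left(8 + B^{2}\right) + \frac{1}{2 B} = 8 + B^{2} + \frac{1}{2 B}$)
$\frac{J{\left(Y \right)}}{n{\left(236 \right)}} = \frac{8 + \left(-207\right)^{2} + \frac{1}{2 \left(-207\right)}}{5 + 8 \cdot 236} = \frac{8 + 42849 + \frac{1}{2} \left(- \frac{1}{207}\right)}{5 + 1888} = \frac{8 + 42849 - \frac{1}{414}}{1893} = \frac{17742797}{414} \cdot \frac{1}{1893} = \frac{17742797}{783702}$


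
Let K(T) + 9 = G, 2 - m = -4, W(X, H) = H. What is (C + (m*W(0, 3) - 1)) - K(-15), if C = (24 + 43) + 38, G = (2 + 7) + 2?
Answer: 120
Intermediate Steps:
m = 6 (m = 2 - 1*(-4) = 2 + 4 = 6)
G = 11 (G = 9 + 2 = 11)
K(T) = 2 (K(T) = -9 + 11 = 2)
C = 105 (C = 67 + 38 = 105)
(C + (m*W(0, 3) - 1)) - K(-15) = (105 + (6*3 - 1)) - 1*2 = (105 + (18 - 1)) - 2 = (105 + 17) - 2 = 122 - 2 = 120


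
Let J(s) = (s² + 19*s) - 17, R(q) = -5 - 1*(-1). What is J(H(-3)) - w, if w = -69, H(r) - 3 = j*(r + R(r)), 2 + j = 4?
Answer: -36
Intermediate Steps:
j = 2 (j = -2 + 4 = 2)
R(q) = -4 (R(q) = -5 + 1 = -4)
H(r) = -5 + 2*r (H(r) = 3 + 2*(r - 4) = 3 + 2*(-4 + r) = 3 + (-8 + 2*r) = -5 + 2*r)
J(s) = -17 + s² + 19*s
J(H(-3)) - w = (-17 + (-5 + 2*(-3))² + 19*(-5 + 2*(-3))) - 1*(-69) = (-17 + (-5 - 6)² + 19*(-5 - 6)) + 69 = (-17 + (-11)² + 19*(-11)) + 69 = (-17 + 121 - 209) + 69 = -105 + 69 = -36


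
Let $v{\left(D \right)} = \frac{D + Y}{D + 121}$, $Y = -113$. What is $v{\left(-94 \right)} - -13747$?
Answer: $\frac{41218}{3} \approx 13739.0$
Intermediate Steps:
$v{\left(D \right)} = \frac{-113 + D}{121 + D}$ ($v{\left(D \right)} = \frac{D - 113}{D + 121} = \frac{-113 + D}{121 + D}$)
$v{\left(-94 \right)} - -13747 = \frac{-113 - 94}{121 - 94} - -13747 = \frac{1}{27} \left(-207\right) + 13747 = - \frac{23}{3} + 13747 = \frac{41218}{3}$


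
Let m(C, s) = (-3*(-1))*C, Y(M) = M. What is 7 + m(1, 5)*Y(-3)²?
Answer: 34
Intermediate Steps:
m(C, s) = 3*C
7 + m(1, 5)*Y(-3)² = 7 + (3*1)*(-3)² = 7 + 3*9 = 7 + 27 = 34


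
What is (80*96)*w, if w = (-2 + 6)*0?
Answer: 0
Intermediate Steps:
w = 0 (w = 4*0 = 0)
(80*96)*w = (80*96)*0 = 7680*0 = 0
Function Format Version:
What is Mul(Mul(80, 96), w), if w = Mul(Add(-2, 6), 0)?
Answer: 0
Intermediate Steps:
w = 0 (w = Mul(4, 0) = 0)
Mul(Mul(80, 96), w) = Mul(Mul(80, 96), 0) = Mul(7680, 0) = 0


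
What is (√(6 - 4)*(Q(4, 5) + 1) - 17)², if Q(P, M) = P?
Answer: 339 - 170*√2 ≈ 98.584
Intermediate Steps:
(√(6 - 4)*(Q(4, 5) + 1) - 17)² = (√(6 - 4)*(4 + 1) - 17)² = (√2*5 - 17)² = (5*√2 - 17)² = (-17 + 5*√2)²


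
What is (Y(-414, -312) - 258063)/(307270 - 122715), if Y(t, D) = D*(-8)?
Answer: -255567/184555 ≈ -1.3848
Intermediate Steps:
Y(t, D) = -8*D
(Y(-414, -312) - 258063)/(307270 - 122715) = (-8*(-312) - 258063)/(307270 - 122715) = (2496 - 258063)/184555 = -255567*1/184555 = -255567/184555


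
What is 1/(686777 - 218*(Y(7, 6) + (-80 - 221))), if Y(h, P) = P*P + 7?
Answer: 1/743021 ≈ 1.3459e-6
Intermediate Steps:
Y(h, P) = 7 + P² (Y(h, P) = P² + 7 = 7 + P²)
1/(686777 - 218*(Y(7, 6) + (-80 - 221))) = 1/(686777 - 218*((7 + 6²) + (-80 - 221))) = 1/(686777 - 218*((7 + 36) - 301)) = 1/(686777 - 218*(43 - 301)) = 1/(686777 - 218*(-258)) = 1/(686777 + 56244) = 1/743021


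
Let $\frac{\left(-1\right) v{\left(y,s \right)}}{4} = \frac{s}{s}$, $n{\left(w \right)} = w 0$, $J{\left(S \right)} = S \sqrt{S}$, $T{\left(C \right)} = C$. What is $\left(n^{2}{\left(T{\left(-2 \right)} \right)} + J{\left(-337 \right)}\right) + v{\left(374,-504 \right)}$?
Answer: $-4 - 337 i \sqrt{337} \approx -4.0 - 6186.5 i$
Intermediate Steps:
$J{\left(S \right)} = S^{\frac{3}{2}}$
$n{\left(w \right)} = 0$
$v{\left(y,s \right)} = -4$ ($v{\left(y,s \right)} = - 4 \frac{s}{s} = \left(-4\right) 1 = -4$)
$\left(n^{2}{\left(T{\left(-2 \right)} \right)} + J{\left(-337 \right)}\right) + v{\left(374,-504 \right)} = \left(0^{2} + \left(-337\right)^{\frac{3}{2}}\right) - 4 = \left(0 - 337 i \sqrt{337}\right) - 4 = - 337 i \sqrt{337} - 4 = -4 - 337 i \sqrt{337}$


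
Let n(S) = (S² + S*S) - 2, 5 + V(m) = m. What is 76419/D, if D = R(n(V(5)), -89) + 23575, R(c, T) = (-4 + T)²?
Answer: 76419/32224 ≈ 2.3715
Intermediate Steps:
V(m) = -5 + m
n(S) = -2 + 2*S² (n(S) = (S² + S²) - 2 = 2*S² - 2 = -2 + 2*S²)
D = 32224 (D = (-4 - 89)² + 23575 = (-93)² + 23575 = 8649 + 23575 = 32224)
76419/D = 76419/32224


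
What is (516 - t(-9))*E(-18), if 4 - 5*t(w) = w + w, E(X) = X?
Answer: -46044/5 ≈ -9208.8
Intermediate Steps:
t(w) = ⅘ - 2*w/5 (t(w) = ⅘ - (w + w)/5 = ⅘ - 2*w/5)
(516 - t(-9))*E(-18) = (516 - (⅘ - ⅖*(-9)))*(-18) = (516 - (⅘ + 18/5))*(-18) = (516 - 1*22/5)*(-18) = (516 - 22/5)*(-18) = (2558/5)*(-18) = -46044/5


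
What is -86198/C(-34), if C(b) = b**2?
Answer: -43099/578 ≈ -74.566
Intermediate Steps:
-86198/C(-34) = -86198/((-34)**2) = -86198/1156 = -86198*1/1156 = -43099/578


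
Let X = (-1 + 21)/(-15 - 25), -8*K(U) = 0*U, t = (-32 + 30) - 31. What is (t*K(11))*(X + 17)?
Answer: 0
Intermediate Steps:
t = -33 (t = -2 - 31 = -33)
K(U) = 0 (K(U) = -0*U = -⅛*0 = 0)
X = -½ (X = 20/(-40) = 20*(-1/40) = -½ ≈ -0.50000)
(t*K(11))*(X + 17) = (-33*0)*(-½ + 17) = 0*(33/2) = 0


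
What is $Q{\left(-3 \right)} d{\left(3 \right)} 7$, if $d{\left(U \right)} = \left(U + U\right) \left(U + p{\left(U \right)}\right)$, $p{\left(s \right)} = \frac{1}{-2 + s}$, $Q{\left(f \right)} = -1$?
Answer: $-168$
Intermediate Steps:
$d{\left(U \right)} = 2 U \left(U + \frac{1}{-2 + U}\right)$ ($d{\left(U \right)} = \left(U + U\right) \left(U + \frac{1}{-2 + U}\right) = 2 U \left(U + \frac{1}{-2 + U}\right)$)
$Q{\left(-3 \right)} d{\left(3 \right)} 7 = - \frac{2 \cdot 3 \left(1 + 3 \left(-2 + 3\right)\right)}{-2 + 3} \cdot 7 = - \frac{2 \cdot 3 \left(1 + 3 \cdot 1\right)}{1} \cdot 7 = - 2 \cdot 3 \cdot 1 \left(1 + 3\right) 7 = - 2 \cdot 3 \cdot 1 \cdot 4 \cdot 7 = \left(-1\right) 24 \cdot 7 = \left(-24\right) 7 = -168$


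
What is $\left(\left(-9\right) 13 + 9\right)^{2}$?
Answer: $11664$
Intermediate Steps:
$\left(\left(-9\right) 13 + 9\right)^{2} = \left(-117 + 9\right)^{2} = \left(-108\right)^{2} = 11664$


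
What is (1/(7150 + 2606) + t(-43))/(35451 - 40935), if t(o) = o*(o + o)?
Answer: -36077689/53501904 ≈ -0.67432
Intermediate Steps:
t(o) = 2*o**2 (t(o) = o*(2*o) = 2*o**2)
(1/(7150 + 2606) + t(-43))/(35451 - 40935) = (1/(7150 + 2606) + 2*(-43)**2)/(35451 - 40935) = (1/9756 + 2*1849)/(-5484) = (1/9756 + 3698)*(-1/5484) = (36077689/9756)*(-1/5484) = -36077689/53501904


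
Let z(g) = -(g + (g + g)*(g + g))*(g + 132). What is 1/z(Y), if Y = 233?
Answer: -1/79346985 ≈ -1.2603e-8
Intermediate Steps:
z(g) = -(132 + g)*(g + 4*g²) (z(g) = -(g + (2*g)*(2*g))*(132 + g) = -(g + 4*g²)*(132 + g) = -(132 + g)*(g + 4*g²))
1/z(Y) = 1/(-1*233*(132 + 4*233² + 529*233)) = 1/(-1*233*(132 + 4*54289 + 123257)) = 1/(-1*233*(132 + 217156 + 123257)) = 1/(-1*233*340545) = 1/(-79346985) = -1/79346985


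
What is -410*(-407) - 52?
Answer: 166818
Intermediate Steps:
-410*(-407) - 52 = 166870 - 52 = 166818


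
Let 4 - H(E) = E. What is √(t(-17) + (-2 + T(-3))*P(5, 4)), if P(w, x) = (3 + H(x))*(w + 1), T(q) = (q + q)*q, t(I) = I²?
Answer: √577 ≈ 24.021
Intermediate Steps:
H(E) = 4 - E
T(q) = 2*q² (T(q) = (2*q)*q = 2*q²)
P(w, x) = (1 + w)*(7 - x) (P(w, x) = (3 + (4 - x))*(w + 1) = (7 - x)*(1 + w) = (1 + w)*(7 - x))
√(t(-17) + (-2 + T(-3))*P(5, 4)) = √((-17)² + (-2 + 2*(-3)²)*(7 - 1*4 + 7*5 - 1*5*4)) = √(289 + (-2 + 2*9)*(7 - 4 + 35 - 20)) = √(289 + (-2 + 18)*18) = √(289 + 16*18) = √(289 + 288) = √577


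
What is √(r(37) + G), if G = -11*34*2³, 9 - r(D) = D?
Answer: 2*I*√755 ≈ 54.955*I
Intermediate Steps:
r(D) = 9 - D
G = -2992 (G = -374*8 = -2992)
√(r(37) + G) = √((9 - 1*37) - 2992) = √((9 - 37) - 2992) = √(-28 - 2992) = √(-3020) = 2*I*√755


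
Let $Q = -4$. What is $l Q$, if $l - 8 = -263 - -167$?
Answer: $352$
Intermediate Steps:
$l = -88$ ($l = 8 - 96 = -88$)
$l Q = \left(-88\right) \left(-4\right) = 352$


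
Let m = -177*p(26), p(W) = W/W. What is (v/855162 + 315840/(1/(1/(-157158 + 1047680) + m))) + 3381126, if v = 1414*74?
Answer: -1428501985266203228/27197877663 ≈ -5.2523e+7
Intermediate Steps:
p(W) = 1
m = -177 (m = -177*1 = -177)
v = 104636
(v/855162 + 315840/(1/(1/(-157158 + 1047680) + m))) + 3381126 = (104636/855162 + 315840/(1/(1/(-157158 + 1047680) - 177))) + 3381126 = (104636*(1/855162) + 315840/(1/(1/890522 - 177))) + 3381126 = (7474/61083 + 315840/(1/(1/890522 - 177))) + 3381126 = (7474/61083 + 315840/(1/(-157622393/890522))) + 3381126 = (7474/61083 + 315840/(-890522/157622393)) + 3381126 = (7474/61083 + 315840*(-157622393/890522)) + 3381126 = (7474/61083 - 24891728302560/445261) + 3381126 = -1520461436577391766/27197877663 + 3381126 = -1428501985266203228/27197877663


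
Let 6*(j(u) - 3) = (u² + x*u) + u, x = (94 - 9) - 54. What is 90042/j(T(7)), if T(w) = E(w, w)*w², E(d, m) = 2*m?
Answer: 270126/246283 ≈ 1.0968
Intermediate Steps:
x = 31 (x = 85 - 54 = 31)
T(w) = 2*w³ (T(w) = (2*w)*w² = 2*w³)
j(u) = 3 + u²/6 + 16*u/3 (j(u) = 3 + ((u² + 31*u) + u)/6 = 3 + (u² + 32*u)/6 = 3 + (u²/6 + 16*u/3) = 3 + u²/6 + 16*u/3)
90042/j(T(7)) = 90042/(3 + (2*7³)²/6 + 16*(2*7³)/3) = 90042/(3 + (2*343)²/6 + 16*(2*343)/3) = 90042/(3 + (⅙)*686² + (16/3)*686) = 90042/(3 + (⅙)*470596 + 10976/3) = 90042/(3 + 235298/3 + 10976/3) = 90042/(246283/3) = 90042*(3/246283) = 270126/246283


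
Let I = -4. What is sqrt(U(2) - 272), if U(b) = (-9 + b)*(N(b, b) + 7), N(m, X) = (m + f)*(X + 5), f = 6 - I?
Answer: 3*I*sqrt(101) ≈ 30.15*I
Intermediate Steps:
f = 10 (f = 6 - 1*(-4) = 6 + 4 = 10)
N(m, X) = (5 + X)*(10 + m) (N(m, X) = (m + 10)*(X + 5) = (10 + m)*(5 + X) = (5 + X)*(10 + m))
U(b) = (-9 + b)*(57 + b**2 + 15*b) (U(b) = (-9 + b)*((50 + 5*b + 10*b + b*b) + 7) = (-9 + b)*((50 + 5*b + 10*b + b**2) + 7) = (-9 + b)*((50 + b**2 + 15*b) + 7) = (-9 + b)*(57 + b**2 + 15*b))
sqrt(U(2) - 272) = sqrt((-513 + 2**3 - 78*2 + 6*2**2) - 272) = sqrt((-513 + 8 - 156 + 6*4) - 272) = sqrt((-513 + 8 - 156 + 24) - 272) = sqrt(-637 - 272) = sqrt(-909) = 3*I*sqrt(101)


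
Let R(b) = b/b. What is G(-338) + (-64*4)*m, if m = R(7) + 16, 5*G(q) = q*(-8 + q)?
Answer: 95188/5 ≈ 19038.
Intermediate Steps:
R(b) = 1
G(q) = q*(-8 + q)/5 (G(q) = (q*(-8 + q))/5 = q*(-8 + q)/5)
m = 17 (m = 1 + 16 = 17)
G(-338) + (-64*4)*m = (⅕)*(-338)*(-8 - 338) - 64*4*17 = (⅕)*(-338)*(-346) - 256*17 = 116948/5 - 4352 = 95188/5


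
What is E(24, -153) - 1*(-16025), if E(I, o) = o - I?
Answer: 15848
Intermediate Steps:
E(24, -153) - 1*(-16025) = (-153 - 1*24) - 1*(-16025) = (-153 - 24) + 16025 = -177 + 16025 = 15848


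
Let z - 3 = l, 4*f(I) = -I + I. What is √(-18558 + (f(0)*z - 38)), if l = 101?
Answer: 2*I*√4649 ≈ 136.37*I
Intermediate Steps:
f(I) = 0 (f(I) = (-I + I)/4 = (¼)*0 = 0)
z = 104 (z = 3 + 101 = 104)
√(-18558 + (f(0)*z - 38)) = √(-18558 + (0*104 - 38)) = √(-18558 + (0 - 38)) = √(-18558 - 38) = √(-18596) = 2*I*√4649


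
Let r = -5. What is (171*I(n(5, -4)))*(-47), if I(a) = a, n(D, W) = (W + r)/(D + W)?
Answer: 72333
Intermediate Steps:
n(D, W) = (-5 + W)/(D + W) (n(D, W) = (W - 5)/(D + W) = (-5 + W)/(D + W))
(171*I(n(5, -4)))*(-47) = (171*((-5 - 4)/(5 - 4)))*(-47) = (171*(-9/1))*(-47) = (171*(1*(-9)))*(-47) = (171*(-9))*(-47) = -1539*(-47) = 72333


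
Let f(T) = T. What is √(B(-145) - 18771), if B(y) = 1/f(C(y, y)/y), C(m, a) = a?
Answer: I*√18770 ≈ 137.0*I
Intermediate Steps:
B(y) = 1 (B(y) = 1/(y/y) = 1/1 = 1)
√(B(-145) - 18771) = √(1 - 18771) = √(-18770) = I*√18770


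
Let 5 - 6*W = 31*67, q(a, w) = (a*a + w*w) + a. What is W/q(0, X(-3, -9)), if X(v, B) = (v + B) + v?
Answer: -1036/675 ≈ -1.5348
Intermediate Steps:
X(v, B) = B + 2*v (X(v, B) = (B + v) + v = B + 2*v)
q(a, w) = a + a**2 + w**2 (q(a, w) = (a**2 + w**2) + a = a + a**2 + w**2)
W = -1036/3 (W = 5/6 - 31*67/6 = 5/6 - 1/6*2077 = 5/6 - 2077/6 = -1036/3 ≈ -345.33)
W/q(0, X(-3, -9)) = -1036/(3*(0 + 0**2 + (-9 + 2*(-3))**2)) = -1036/(3*(0 + 0 + (-9 - 6)**2)) = -1036/(3*(0 + 0 + (-15)**2)) = -1036/(3*(0 + 0 + 225)) = -1036/3/225 = -1036/3*1/225 = -1036/675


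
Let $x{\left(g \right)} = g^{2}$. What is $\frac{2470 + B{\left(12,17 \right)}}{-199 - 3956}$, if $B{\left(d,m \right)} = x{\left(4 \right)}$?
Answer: $- \frac{2486}{4155} \approx -0.59832$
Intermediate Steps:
$B{\left(d,m \right)} = 16$ ($B{\left(d,m \right)} = 4^{2} = 16$)
$\frac{2470 + B{\left(12,17 \right)}}{-199 - 3956} = \frac{2470 + 16}{-199 - 3956} = \frac{2486}{-4155} = 2486 \left(- \frac{1}{4155}\right) = - \frac{2486}{4155}$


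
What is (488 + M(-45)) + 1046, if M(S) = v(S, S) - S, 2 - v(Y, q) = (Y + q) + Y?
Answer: 1716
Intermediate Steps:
v(Y, q) = 2 - q - 2*Y (v(Y, q) = 2 - ((Y + q) + Y) = 2 - (q + 2*Y) = 2 + (-q - 2*Y) = 2 - q - 2*Y)
M(S) = 2 - 4*S (M(S) = (2 - S - 2*S) - S = (2 - 3*S) - S = 2 - 4*S)
(488 + M(-45)) + 1046 = (488 + (2 - 4*(-45))) + 1046 = (488 + (2 + 180)) + 1046 = (488 + 182) + 1046 = 670 + 1046 = 1716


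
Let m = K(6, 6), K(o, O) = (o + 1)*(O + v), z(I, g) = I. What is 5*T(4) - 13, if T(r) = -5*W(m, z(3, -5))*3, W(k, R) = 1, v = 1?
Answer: -88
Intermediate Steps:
K(o, O) = (1 + O)*(1 + o) (K(o, O) = (o + 1)*(O + 1) = (1 + o)*(1 + O) = (1 + O)*(1 + o))
m = 49 (m = 1 + 6 + 6 + 6*6 = 1 + 6 + 6 + 36 = 49)
T(r) = -15 (T(r) = -5*1*3 = -5*3 = -15)
5*T(4) - 13 = 5*(-15) - 13 = -75 - 13 = -88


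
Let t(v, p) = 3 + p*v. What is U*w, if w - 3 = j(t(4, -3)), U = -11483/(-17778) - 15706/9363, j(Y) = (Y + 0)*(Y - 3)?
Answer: -2117706581/18495046 ≈ -114.50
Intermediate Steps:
j(Y) = Y*(-3 + Y)
U = -57235313/55485138 (U = -11483*(-1/17778) - 15706*1/9363 = 11483/17778 - 15706/9363 = -57235313/55485138 ≈ -1.0315)
w = 111 (w = 3 + (3 - 3*4)*(-3 + (3 - 3*4)) = 3 + (3 - 12)*(-3 + (3 - 12)) = 3 - 9*(-3 - 9) = 3 - 9*(-12) = 3 + 108 = 111)
U*w = -57235313/55485138*111 = -2117706581/18495046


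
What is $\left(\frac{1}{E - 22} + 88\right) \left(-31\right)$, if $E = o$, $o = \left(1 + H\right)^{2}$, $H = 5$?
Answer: $- \frac{38223}{14} \approx -2730.2$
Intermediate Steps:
$o = 36$ ($o = \left(1 + 5\right)^{2} = 6^{2} = 36$)
$E = 36$
$\left(\frac{1}{E - 22} + 88\right) \left(-31\right) = \left(\frac{1}{36 - 22} + 88\right) \left(-31\right) = \left(\frac{1}{14} + 88\right) \left(-31\right) = \frac{1233}{14} \left(-31\right) = - \frac{38223}{14}$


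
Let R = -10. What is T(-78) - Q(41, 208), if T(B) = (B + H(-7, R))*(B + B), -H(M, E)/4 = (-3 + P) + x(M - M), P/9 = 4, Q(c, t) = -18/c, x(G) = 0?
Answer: 1343178/41 ≈ 32760.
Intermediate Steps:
P = 36 (P = 9*4 = 36)
H(M, E) = -132 (H(M, E) = -4*((-3 + 36) + 0) = -4*(33 + 0) = -4*33 = -132)
T(B) = 2*B*(-132 + B) (T(B) = (B - 132)*(B + B) = (-132 + B)*(2*B) = 2*B*(-132 + B))
T(-78) - Q(41, 208) = 2*(-78)*(-132 - 78) - (-18)/41 = 2*(-78)*(-210) - (-18)/41 = 32760 - 1*(-18/41) = 32760 + 18/41 = 1343178/41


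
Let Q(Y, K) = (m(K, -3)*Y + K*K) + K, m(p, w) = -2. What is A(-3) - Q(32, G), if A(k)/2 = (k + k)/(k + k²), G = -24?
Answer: -490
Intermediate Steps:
Q(Y, K) = K + K² - 2*Y (Q(Y, K) = (-2*Y + K*K) + K = (-2*Y + K²) + K = (K² - 2*Y) + K = K + K² - 2*Y)
A(k) = 4*k/(k + k²) (A(k) = 2*((k + k)/(k + k²)) = 2*((2*k)/(k + k²)) = 2*(2*k/(k + k²)) = 4*k/(k + k²))
A(-3) - Q(32, G) = 4/(1 - 3) - (-24 + (-24)² - 2*32) = 4/(-2) - (-24 + 576 - 64) = 4*(-½) - 1*488 = -2 - 488 = -490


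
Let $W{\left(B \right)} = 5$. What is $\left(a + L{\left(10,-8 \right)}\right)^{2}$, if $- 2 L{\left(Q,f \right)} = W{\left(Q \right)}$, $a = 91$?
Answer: $\frac{31329}{4} \approx 7832.3$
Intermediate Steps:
$L{\left(Q,f \right)} = - \frac{5}{2}$ ($L{\left(Q,f \right)} = \left(- \frac{1}{2}\right) 5 = - \frac{5}{2}$)
$\left(a + L{\left(10,-8 \right)}\right)^{2} = \left(91 - \frac{5}{2}\right)^{2} = \left(\frac{177}{2}\right)^{2} = \frac{31329}{4}$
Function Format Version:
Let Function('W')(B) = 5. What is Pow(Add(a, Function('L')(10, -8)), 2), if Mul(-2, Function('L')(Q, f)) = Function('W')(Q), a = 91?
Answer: Rational(31329, 4) ≈ 7832.3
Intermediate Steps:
Function('L')(Q, f) = Rational(-5, 2) (Function('L')(Q, f) = Mul(Rational(-1, 2), 5) = Rational(-5, 2))
Pow(Add(a, Function('L')(10, -8)), 2) = Pow(Add(91, Rational(-5, 2)), 2) = Pow(Rational(177, 2), 2) = Rational(31329, 4)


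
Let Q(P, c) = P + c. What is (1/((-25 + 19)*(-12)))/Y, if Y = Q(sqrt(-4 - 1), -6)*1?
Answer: -1/492 - I*sqrt(5)/2952 ≈ -0.0020325 - 0.00075748*I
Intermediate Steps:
Y = -6 + I*sqrt(5) (Y = (sqrt(-4 - 1) - 6)*1 = (sqrt(-5) - 6)*1 = (I*sqrt(5) - 6)*1 = (-6 + I*sqrt(5))*1 = -6 + I*sqrt(5) ≈ -6.0 + 2.2361*I)
(1/((-25 + 19)*(-12)))/Y = (1/((-25 + 19)*(-12)))/(-6 + I*sqrt(5)) = (-1/12/(-6))/(-6 + I*sqrt(5)) = (-1/6*(-1/12))/(-6 + I*sqrt(5)) = 1/(72*(-6 + I*sqrt(5)))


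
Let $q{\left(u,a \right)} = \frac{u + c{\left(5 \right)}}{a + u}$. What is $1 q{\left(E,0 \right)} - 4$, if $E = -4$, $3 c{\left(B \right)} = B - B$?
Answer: $-3$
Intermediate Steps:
$c{\left(B \right)} = 0$ ($c{\left(B \right)} = \frac{B - B}{3} = \frac{1}{3} \cdot 0 = 0$)
$q{\left(u,a \right)} = \frac{u}{a + u}$ ($q{\left(u,a \right)} = \frac{u + 0}{a + u} = \frac{u}{a + u}$)
$1 q{\left(E,0 \right)} - 4 = 1 \left(- \frac{4}{0 - 4}\right) - 4 = 1 \left(- \frac{4}{-4}\right) - 4 = 1 \left(\left(-4\right) \left(- \frac{1}{4}\right)\right) - 4 = 1 \cdot 1 - 4 = 1 - 4 = -3$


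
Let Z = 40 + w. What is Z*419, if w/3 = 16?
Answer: 36872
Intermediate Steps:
w = 48 (w = 3*16 = 48)
Z = 88 (Z = 40 + 48 = 88)
Z*419 = 88*419 = 36872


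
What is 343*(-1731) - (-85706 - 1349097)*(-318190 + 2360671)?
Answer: 2930557272510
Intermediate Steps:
343*(-1731) - (-85706 - 1349097)*(-318190 + 2360671) = -593733 - (-1434803)*2042481 = -593733 - 1*(-2930557866243) = -593733 + 2930557866243 = 2930557272510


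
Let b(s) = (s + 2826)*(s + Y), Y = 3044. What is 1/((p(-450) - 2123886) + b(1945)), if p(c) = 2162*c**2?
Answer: 1/459483633 ≈ 2.1764e-9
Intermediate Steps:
b(s) = (2826 + s)*(3044 + s) (b(s) = (s + 2826)*(s + 3044) = (2826 + s)*(3044 + s))
1/((p(-450) - 2123886) + b(1945)) = 1/((2162*(-450)**2 - 2123886) + (8602344 + 1945**2 + 5870*1945)) = 1/((2162*202500 - 2123886) + (8602344 + 3783025 + 11417150)) = 1/((437805000 - 2123886) + 23802519) = 1/(435681114 + 23802519) = 1/459483633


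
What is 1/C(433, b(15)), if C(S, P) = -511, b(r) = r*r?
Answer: -1/511 ≈ -0.0019569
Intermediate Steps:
b(r) = r²
1/C(433, b(15)) = 1/(-511) = -1/511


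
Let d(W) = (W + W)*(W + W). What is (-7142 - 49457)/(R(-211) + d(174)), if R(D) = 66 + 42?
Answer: -56599/121212 ≈ -0.46694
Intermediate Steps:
R(D) = 108
d(W) = 4*W² (d(W) = (2*W)*(2*W) = 4*W²)
(-7142 - 49457)/(R(-211) + d(174)) = (-7142 - 49457)/(108 + 4*174²) = -56599/(108 + 4*30276) = -56599/(108 + 121104) = -56599/121212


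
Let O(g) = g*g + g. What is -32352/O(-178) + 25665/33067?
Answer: -43530349/173634817 ≈ -0.25070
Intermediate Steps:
O(g) = g + g² (O(g) = g² + g = g + g²)
-32352/O(-178) + 25665/33067 = -32352*(-1/(178*(1 - 178))) + 25665/33067 = -32352/((-178*(-177))) + 25665*(1/33067) = -32352/31506 + 25665/33067 = -32352*1/31506 + 25665/33067 = -5392/5251 + 25665/33067 = -43530349/173634817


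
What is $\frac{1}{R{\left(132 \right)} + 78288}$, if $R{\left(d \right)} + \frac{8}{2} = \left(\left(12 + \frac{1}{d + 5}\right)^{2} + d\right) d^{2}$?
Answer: $\frac{18769}{91787191388} \approx 2.0448 \cdot 10^{-7}$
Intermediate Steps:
$R{\left(d \right)} = -4 + d^{2} \left(d + \left(12 + \frac{1}{5 + d}\right)^{2}\right)$ ($R{\left(d \right)} = -4 + \left(\left(12 + \frac{1}{d + 5}\right)^{2} + d\right) d^{2} = -4 + \left(\left(12 + \frac{1}{5 + d}\right)^{2} + d\right) d^{2} = -4 + \left(d + \left(12 + \frac{1}{5 + d}\right)^{2}\right) d^{2} = -4 + d^{2} \left(d + \left(12 + \frac{1}{5 + d}\right)^{2}\right)$)
$\frac{1}{R{\left(132 \right)} + 78288} = \frac{1}{\left(-4 + 132^{3} + \frac{132^{2} \left(61 + 12 \cdot 132\right)^{2}}{\left(5 + 132\right)^{2}}\right) + 78288} = \frac{1}{\left(-4 + 2299968 + \frac{17424 \left(61 + 1584\right)^{2}}{18769}\right) + 78288} = \frac{1}{\left(-4 + 2299968 + 17424 \cdot \frac{1}{18769} \cdot 1645^{2}\right) + 78288} = \frac{1}{\left(-4 + 2299968 + 17424 \cdot \frac{1}{18769} \cdot 2706025\right) + 78288} = \frac{1}{\left(-4 + 2299968 + \frac{47149779600}{18769}\right) + 78288} = \frac{1}{\frac{90317803916}{18769} + 78288} = \frac{1}{\frac{91787191388}{18769}} = \frac{18769}{91787191388}$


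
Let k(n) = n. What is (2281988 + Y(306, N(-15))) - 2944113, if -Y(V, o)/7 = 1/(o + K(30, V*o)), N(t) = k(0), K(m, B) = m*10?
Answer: -198637507/300 ≈ -6.6213e+5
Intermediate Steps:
K(m, B) = 10*m
N(t) = 0
Y(V, o) = -7/(300 + o) (Y(V, o) = -7/(o + 10*30) = -7/(o + 300) = -7/(300 + o))
(2281988 + Y(306, N(-15))) - 2944113 = (2281988 - 7/(300 + 0)) - 2944113 = (2281988 - 7/300) - 2944113 = 684596393/300 - 2944113 = -198637507/300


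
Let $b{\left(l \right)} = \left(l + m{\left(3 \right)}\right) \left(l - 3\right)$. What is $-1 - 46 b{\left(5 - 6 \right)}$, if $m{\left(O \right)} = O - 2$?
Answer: $-1$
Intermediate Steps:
$m{\left(O \right)} = -2 + O$ ($m{\left(O \right)} = O - 2 = -2 + O$)
$b{\left(l \right)} = \left(1 + l\right) \left(-3 + l\right)$ ($b{\left(l \right)} = \left(l + \left(-2 + 3\right)\right) \left(l - 3\right) = \left(l + 1\right) \left(-3 + l\right) = \left(1 + l\right) \left(-3 + l\right)$)
$-1 - 46 b{\left(5 - 6 \right)} = -1 - 46 \left(-3 + \left(5 - 6\right)^{2} - 2 \left(5 - 6\right)\right) = -1 - 46 \left(-3 + \left(-1\right)^{2} - -2\right) = -1 - 46 \left(-3 + 1 + 2\right) = -1 - 0 = -1 + 0 = -1$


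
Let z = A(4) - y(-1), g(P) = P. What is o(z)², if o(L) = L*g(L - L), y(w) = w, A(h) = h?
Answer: 0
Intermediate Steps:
z = 5 (z = 4 - 1*(-1) = 4 + 1 = 5)
o(L) = 0 (o(L) = L*(L - L) = L*0 = 0)
o(z)² = 0² = 0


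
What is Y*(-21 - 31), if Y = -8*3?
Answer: 1248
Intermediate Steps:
Y = -24
Y*(-21 - 31) = -24*(-21 - 31) = -24*(-52) = 1248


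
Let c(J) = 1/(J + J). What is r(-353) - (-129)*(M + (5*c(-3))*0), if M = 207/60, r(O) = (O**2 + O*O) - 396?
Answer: 4985341/20 ≈ 2.4927e+5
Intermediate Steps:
r(O) = -396 + 2*O**2 (r(O) = (O**2 + O**2) - 396 = 2*O**2 - 396 = -396 + 2*O**2)
c(J) = 1/(2*J)
M = 69/20 (M = 207*(1/60) = 69/20 ≈ 3.4500)
r(-353) - (-129)*(M + (5*c(-3))*0) = (-396 + 2*(-353)**2) - (-129)*(69/20 + (5*((1/2)/(-3)))*0) = (-396 + 2*124609) - (-129)*(69/20 + (5*((1/2)*(-1/3)))*0) = (-396 + 249218) - (-129)*(69/20 + (5*(-1/6))*0) = 248822 - (-129)*(69/20 - 5/6*0) = 248822 - (-129)*(69/20 + 0) = 248822 - (-129)*69/20 = 248822 - 1*(-8901/20) = 248822 + 8901/20 = 4985341/20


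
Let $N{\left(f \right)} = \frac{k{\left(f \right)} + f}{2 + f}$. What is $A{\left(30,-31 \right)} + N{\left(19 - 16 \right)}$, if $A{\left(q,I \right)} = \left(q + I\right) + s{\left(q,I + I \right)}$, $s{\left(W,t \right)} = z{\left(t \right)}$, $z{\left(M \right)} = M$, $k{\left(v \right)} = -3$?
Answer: $-63$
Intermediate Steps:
$N{\left(f \right)} = \frac{-3 + f}{2 + f}$
$s{\left(W,t \right)} = t$
$A{\left(q,I \right)} = q + 3 I$ ($A{\left(q,I \right)} = \left(q + I\right) + \left(I + I\right) = \left(I + q\right) + 2 I = q + 3 I$)
$A{\left(30,-31 \right)} + N{\left(19 - 16 \right)} = \left(30 + 3 \left(-31\right)\right) + \frac{-3 + \left(19 - 16\right)}{2 + \left(19 - 16\right)} = \left(30 - 93\right) + \frac{-3 + \left(19 - 16\right)}{2 + \left(19 - 16\right)} = -63 + \frac{-3 + 3}{2 + 3} = -63 + \frac{1}{5} \cdot 0 = -63 + 0 = -63$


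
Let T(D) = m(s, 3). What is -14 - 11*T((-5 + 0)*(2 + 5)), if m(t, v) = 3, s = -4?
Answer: -47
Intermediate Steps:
T(D) = 3
-14 - 11*T((-5 + 0)*(2 + 5)) = -14 - 11*3 = -14 - 33 = -47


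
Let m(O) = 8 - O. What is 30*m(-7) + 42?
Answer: 492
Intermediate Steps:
30*m(-7) + 42 = 30*(8 - 1*(-7)) + 42 = 30*(8 + 7) + 42 = 30*15 + 42 = 450 + 42 = 492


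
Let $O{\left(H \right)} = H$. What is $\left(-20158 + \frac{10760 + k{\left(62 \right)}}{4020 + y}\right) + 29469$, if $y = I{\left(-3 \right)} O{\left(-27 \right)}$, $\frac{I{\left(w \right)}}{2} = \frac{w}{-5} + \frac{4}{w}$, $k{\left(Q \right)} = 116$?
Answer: $\frac{94524529}{10149} \approx 9313.7$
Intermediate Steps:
$I{\left(w \right)} = \frac{8}{w} - \frac{2 w}{5}$ ($I{\left(w \right)} = 2 \left(\frac{w}{-5} + \frac{4}{w}\right) = 2 \left(w \left(- \frac{1}{5}\right) + \frac{4}{w}\right) = 2 \left(- \frac{w}{5} + \frac{4}{w}\right) = 2 \left(\frac{4}{w} - \frac{w}{5}\right) = \frac{8}{w} - \frac{2 w}{5}$)
$y = \frac{198}{5}$ ($y = \left(\frac{8}{-3} - - \frac{6}{5}\right) \left(-27\right) = \left(8 \left(- \frac{1}{3}\right) + \frac{6}{5}\right) \left(-27\right) = \left(- \frac{8}{3} + \frac{6}{5}\right) \left(-27\right) = \left(- \frac{22}{15}\right) \left(-27\right) = \frac{198}{5} \approx 39.6$)
$\left(-20158 + \frac{10760 + k{\left(62 \right)}}{4020 + y}\right) + 29469 = \left(-20158 + \frac{10760 + 116}{4020 + \frac{198}{5}}\right) + 29469 = \left(-20158 + \frac{10876}{\frac{20298}{5}}\right) + 29469 = \left(-20158 + 10876 \cdot \frac{5}{20298}\right) + 29469 = \left(-20158 + \frac{27190}{10149}\right) + 29469 = - \frac{204556352}{10149} + 29469 = \frac{94524529}{10149}$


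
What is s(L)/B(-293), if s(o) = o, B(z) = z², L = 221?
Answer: 221/85849 ≈ 0.0025743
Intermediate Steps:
s(L)/B(-293) = 221/((-293)²) = 221/85849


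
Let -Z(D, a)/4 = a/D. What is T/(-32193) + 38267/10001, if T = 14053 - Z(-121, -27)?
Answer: 1808994010/533663361 ≈ 3.3898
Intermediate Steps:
Z(D, a) = -4*a/D
T = 1700521/121 (T = 14053 - (-4)*(-27)/(-121) = 14053 - (-4)*(-27)*(-1)/121 = 14053 - 1*(-108/121) = 14053 + 108/121 = 1700521/121 ≈ 14054.)
T/(-32193) + 38267/10001 = (1700521/121)/(-32193) + 38267/10001 = (1700521/121)*(-1/32193) + 38267*(1/10001) = -1700521/3895353 + 38267/10001 = 1808994010/533663361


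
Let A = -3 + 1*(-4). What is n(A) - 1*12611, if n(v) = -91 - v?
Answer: -12695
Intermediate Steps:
A = -7 (A = -3 - 4 = -7)
n(A) - 1*12611 = (-91 - 1*(-7)) - 1*12611 = (-91 + 7) - 12611 = -84 - 12611 = -12695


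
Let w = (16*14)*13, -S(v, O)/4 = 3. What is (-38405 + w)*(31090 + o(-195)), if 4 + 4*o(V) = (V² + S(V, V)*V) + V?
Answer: -2919760659/2 ≈ -1.4599e+9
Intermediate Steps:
S(v, O) = -12 (S(v, O) = -4*3 = -12)
w = 2912 (w = 224*13 = 2912)
o(V) = -1 - 11*V/4 + V²/4 (o(V) = -1 + ((V² - 12*V) + V)/4 = -1 + (V² - 11*V)/4 = -1 + (-11*V/4 + V²/4) = -1 - 11*V/4 + V²/4)
(-38405 + w)*(31090 + o(-195)) = (-38405 + 2912)*(31090 + (-1 - 11/4*(-195) + (¼)*(-195)²)) = -35493*(31090 + (-1 + 2145/4 + (¼)*38025)) = -35493*(31090 + (-1 + 2145/4 + 38025/4)) = -35493*(31090 + 20083/2) = -35493*82263/2 = -2919760659/2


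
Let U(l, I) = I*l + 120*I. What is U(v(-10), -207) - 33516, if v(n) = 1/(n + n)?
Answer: -1166913/20 ≈ -58346.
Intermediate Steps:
v(n) = 1/(2*n)
U(l, I) = 120*I + I*l
U(v(-10), -207) - 33516 = -207*(120 + (½)/(-10)) - 33516 = -207*(120 + (½)*(-⅒)) - 33516 = -207*(120 - 1/20) - 33516 = -207*2399/20 - 33516 = -496593/20 - 33516 = -1166913/20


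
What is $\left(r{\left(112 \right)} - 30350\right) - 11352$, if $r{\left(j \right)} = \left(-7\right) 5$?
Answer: $-41737$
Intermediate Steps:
$r{\left(j \right)} = -35$
$\left(r{\left(112 \right)} - 30350\right) - 11352 = \left(-35 - 30350\right) - 11352 = -30385 + \left(-12764 + 1412\right) = -30385 - 11352 = -41737$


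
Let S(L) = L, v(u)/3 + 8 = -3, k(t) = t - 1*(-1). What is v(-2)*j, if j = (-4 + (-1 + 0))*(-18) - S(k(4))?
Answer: -2805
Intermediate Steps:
k(t) = 1 + t (k(t) = t + 1 = 1 + t)
v(u) = -33 (v(u) = -24 + 3*(-3) = -24 - 9 = -33)
j = 85 (j = (-4 + (-1 + 0))*(-18) - (1 + 4) = (-4 - 1)*(-18) - 1*5 = -5*(-18) - 5 = 90 - 5 = 85)
v(-2)*j = -33*85 = -2805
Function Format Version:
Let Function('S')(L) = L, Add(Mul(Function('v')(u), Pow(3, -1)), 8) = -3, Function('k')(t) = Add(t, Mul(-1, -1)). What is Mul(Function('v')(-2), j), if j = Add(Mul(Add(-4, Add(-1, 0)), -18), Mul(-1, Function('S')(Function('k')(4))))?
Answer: -2805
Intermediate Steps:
Function('k')(t) = Add(1, t) (Function('k')(t) = Add(t, 1) = Add(1, t))
Function('v')(u) = -33 (Function('v')(u) = Add(-24, Mul(3, -3)) = Add(-24, -9) = -33)
j = 85 (j = Add(Mul(Add(-4, Add(-1, 0)), -18), Mul(-1, Add(1, 4))) = Add(Mul(Add(-4, -1), -18), Mul(-1, 5)) = Add(Mul(-5, -18), -5) = Add(90, -5) = 85)
Mul(Function('v')(-2), j) = Mul(-33, 85) = -2805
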